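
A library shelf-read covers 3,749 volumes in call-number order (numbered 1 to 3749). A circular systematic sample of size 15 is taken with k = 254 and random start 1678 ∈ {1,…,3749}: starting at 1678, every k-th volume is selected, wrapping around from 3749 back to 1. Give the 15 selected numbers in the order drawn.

1678, 1932, 2186, 2440, 2694, 2948, 3202, 3456, 3710, 215, 469, 723, 977, 1231, 1485

Selection 1: 1678
Selection 2: 1678 + 254 = 1932
Selection 3: 1932 + 254 = 2186
Selection 4: 2186 + 254 = 2440
Selection 5: 2440 + 254 = 2694
Selection 6: 2694 + 254 = 2948
Selection 7: 2948 + 254 = 3202
Selection 8: 3202 + 254 = 3456
Selection 9: 3456 + 254 = 3710
Selection 10: 3710 + 254 = 3964 → 3964 − 3749 = 215
Selection 11: 215 + 254 = 469
Selection 12: 469 + 254 = 723
Selection 13: 723 + 254 = 977
Selection 14: 977 + 254 = 1231
Selection 15: 1231 + 254 = 1485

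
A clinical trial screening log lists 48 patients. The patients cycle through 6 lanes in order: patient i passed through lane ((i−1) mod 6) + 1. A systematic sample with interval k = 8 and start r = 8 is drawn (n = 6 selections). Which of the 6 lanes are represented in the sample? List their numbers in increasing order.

Consecutive selections differ by k = 8, so their lane numbers differ by 8 mod 6 = 2.
gcd(8, 6) = 2, so the sample visits 6/2 = 3 distinct residues mod 6.
Start 8 is lane 2; the lanes hit are 2, 4, 6.

2, 4, 6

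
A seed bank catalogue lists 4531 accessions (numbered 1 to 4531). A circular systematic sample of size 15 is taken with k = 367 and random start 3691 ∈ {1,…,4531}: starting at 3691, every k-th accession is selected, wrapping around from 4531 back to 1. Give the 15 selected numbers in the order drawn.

3691, 4058, 4425, 261, 628, 995, 1362, 1729, 2096, 2463, 2830, 3197, 3564, 3931, 4298

Selection 1: 3691
Selection 2: 3691 + 367 = 4058
Selection 3: 4058 + 367 = 4425
Selection 4: 4425 + 367 = 4792 → 4792 − 4531 = 261
Selection 5: 261 + 367 = 628
Selection 6: 628 + 367 = 995
Selection 7: 995 + 367 = 1362
Selection 8: 1362 + 367 = 1729
Selection 9: 1729 + 367 = 2096
Selection 10: 2096 + 367 = 2463
Selection 11: 2463 + 367 = 2830
Selection 12: 2830 + 367 = 3197
Selection 13: 3197 + 367 = 3564
Selection 14: 3564 + 367 = 3931
Selection 15: 3931 + 367 = 4298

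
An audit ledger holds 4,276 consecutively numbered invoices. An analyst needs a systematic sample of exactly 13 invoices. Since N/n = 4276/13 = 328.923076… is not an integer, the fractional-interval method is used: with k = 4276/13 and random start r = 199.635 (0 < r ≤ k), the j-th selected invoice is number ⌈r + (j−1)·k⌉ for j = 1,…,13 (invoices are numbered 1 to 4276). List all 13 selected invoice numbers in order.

j=1: r + 0k = 199.635 → ⌈·⌉ = 200
j=2: r + 1k = 528.558076… → ⌈·⌉ = 529
j=3: r + 2k = 857.481153… → ⌈·⌉ = 858
j=4: r + 3k = 1186.404230… → ⌈·⌉ = 1187
j=5: r + 4k = 1515.327307… → ⌈·⌉ = 1516
j=6: r + 5k = 1844.250384… → ⌈·⌉ = 1845
j=7: r + 6k = 2173.173461… → ⌈·⌉ = 2174
j=8: r + 7k = 2502.096538… → ⌈·⌉ = 2503
j=9: r + 8k = 2831.019615… → ⌈·⌉ = 2832
j=10: r + 9k = 3159.942692… → ⌈·⌉ = 3160
j=11: r + 10k = 3488.865769… → ⌈·⌉ = 3489
j=12: r + 11k = 3817.788846… → ⌈·⌉ = 3818
j=13: r + 12k = 4146.711923… → ⌈·⌉ = 4147

200, 529, 858, 1187, 1516, 1845, 2174, 2503, 2832, 3160, 3489, 3818, 4147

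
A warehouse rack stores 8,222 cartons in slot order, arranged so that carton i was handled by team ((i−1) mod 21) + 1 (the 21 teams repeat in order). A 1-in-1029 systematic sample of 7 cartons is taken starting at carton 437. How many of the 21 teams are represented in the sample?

1

Consecutive selections differ by k = 1029, so their team numbers differ by 1029 mod 21 = 0.
gcd(1029, 21) = 21, so the sample visits 21/21 = 1 distinct residues mod 21.
Start 437 is team 17; the teams hit are 17.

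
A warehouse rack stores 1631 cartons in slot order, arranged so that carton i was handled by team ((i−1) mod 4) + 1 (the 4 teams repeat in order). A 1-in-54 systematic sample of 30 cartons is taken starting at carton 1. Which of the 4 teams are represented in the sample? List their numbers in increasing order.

Consecutive selections differ by k = 54, so their team numbers differ by 54 mod 4 = 2.
gcd(54, 4) = 2, so the sample visits 4/2 = 2 distinct residues mod 4.
Start 1 is team 1; the teams hit are 1, 3.

1, 3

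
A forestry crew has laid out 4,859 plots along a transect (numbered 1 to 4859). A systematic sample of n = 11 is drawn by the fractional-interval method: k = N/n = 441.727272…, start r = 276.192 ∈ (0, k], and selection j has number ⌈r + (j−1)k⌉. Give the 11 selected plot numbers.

j=1: r + 0k = 276.192 → ⌈·⌉ = 277
j=2: r + 1k = 717.919272… → ⌈·⌉ = 718
j=3: r + 2k = 1159.646545… → ⌈·⌉ = 1160
j=4: r + 3k = 1601.373818… → ⌈·⌉ = 1602
j=5: r + 4k = 2043.101090… → ⌈·⌉ = 2044
j=6: r + 5k = 2484.828363… → ⌈·⌉ = 2485
j=7: r + 6k = 2926.555636… → ⌈·⌉ = 2927
j=8: r + 7k = 3368.282909… → ⌈·⌉ = 3369
j=9: r + 8k = 3810.010181… → ⌈·⌉ = 3811
j=10: r + 9k = 4251.737454… → ⌈·⌉ = 4252
j=11: r + 10k = 4693.464727… → ⌈·⌉ = 4694

277, 718, 1160, 1602, 2044, 2485, 2927, 3369, 3811, 4252, 4694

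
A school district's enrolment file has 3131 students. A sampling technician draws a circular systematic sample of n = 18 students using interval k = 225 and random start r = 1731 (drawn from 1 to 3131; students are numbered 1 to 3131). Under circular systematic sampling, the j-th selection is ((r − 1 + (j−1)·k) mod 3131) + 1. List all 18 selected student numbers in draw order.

1731, 1956, 2181, 2406, 2631, 2856, 3081, 175, 400, 625, 850, 1075, 1300, 1525, 1750, 1975, 2200, 2425

Selection 1: 1731
Selection 2: 1731 + 225 = 1956
Selection 3: 1956 + 225 = 2181
Selection 4: 2181 + 225 = 2406
Selection 5: 2406 + 225 = 2631
Selection 6: 2631 + 225 = 2856
Selection 7: 2856 + 225 = 3081
Selection 8: 3081 + 225 = 3306 → 3306 − 3131 = 175
Selection 9: 175 + 225 = 400
Selection 10: 400 + 225 = 625
Selection 11: 625 + 225 = 850
Selection 12: 850 + 225 = 1075
Selection 13: 1075 + 225 = 1300
Selection 14: 1300 + 225 = 1525
Selection 15: 1525 + 225 = 1750
Selection 16: 1750 + 225 = 1975
Selection 17: 1975 + 225 = 2200
Selection 18: 2200 + 225 = 2425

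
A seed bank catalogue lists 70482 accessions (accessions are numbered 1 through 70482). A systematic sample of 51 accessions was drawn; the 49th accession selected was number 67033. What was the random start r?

697

k = 70482/51 = 1382
r = 67033 − (49−1)×1382 = 67033 − 66336 = 697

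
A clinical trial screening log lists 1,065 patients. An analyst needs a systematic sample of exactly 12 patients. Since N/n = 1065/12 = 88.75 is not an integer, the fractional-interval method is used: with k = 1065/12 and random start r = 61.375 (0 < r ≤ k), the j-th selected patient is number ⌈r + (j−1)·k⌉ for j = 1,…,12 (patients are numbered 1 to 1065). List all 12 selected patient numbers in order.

j=1: r + 0k = 61.375 → ⌈·⌉ = 62
j=2: r + 1k = 150.125 → ⌈·⌉ = 151
j=3: r + 2k = 238.875 → ⌈·⌉ = 239
j=4: r + 3k = 327.625 → ⌈·⌉ = 328
j=5: r + 4k = 416.375 → ⌈·⌉ = 417
j=6: r + 5k = 505.125 → ⌈·⌉ = 506
j=7: r + 6k = 593.875 → ⌈·⌉ = 594
j=8: r + 7k = 682.625 → ⌈·⌉ = 683
j=9: r + 8k = 771.375 → ⌈·⌉ = 772
j=10: r + 9k = 860.125 → ⌈·⌉ = 861
j=11: r + 10k = 948.875 → ⌈·⌉ = 949
j=12: r + 11k = 1037.625 → ⌈·⌉ = 1038

62, 151, 239, 328, 417, 506, 594, 683, 772, 861, 949, 1038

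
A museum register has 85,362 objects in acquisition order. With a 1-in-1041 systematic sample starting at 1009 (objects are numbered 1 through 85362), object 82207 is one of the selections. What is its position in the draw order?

k = 1041
position = (82207 − 1009)/1041 + 1 = 81198/1041 + 1 = 78 + 1 = 79

79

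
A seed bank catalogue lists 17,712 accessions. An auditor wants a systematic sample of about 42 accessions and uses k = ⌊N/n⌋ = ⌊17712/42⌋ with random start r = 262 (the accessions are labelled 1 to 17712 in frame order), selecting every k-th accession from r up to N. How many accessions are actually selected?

k = ⌊17712/42⌋ = 421
Achieved size = ⌊(17712 − 262)/421⌋ + 1 = ⌊17450/421⌋ + 1 = 41 + 1 = 42
(last selection: 262 + 41×421 = 17523 ≤ 17712; next would be 17944 > 17712)

42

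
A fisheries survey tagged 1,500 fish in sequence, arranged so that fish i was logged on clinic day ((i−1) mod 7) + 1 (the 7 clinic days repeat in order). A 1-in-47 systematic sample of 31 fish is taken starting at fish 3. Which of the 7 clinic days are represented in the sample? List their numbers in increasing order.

1, 2, 3, 4, 5, 6, 7

Consecutive selections differ by k = 47, so their clinic day numbers differ by 47 mod 7 = 5.
gcd(47, 7) = 1, so the sample visits 7/1 = 7 distinct residues mod 7.
Start 3 is clinic day 3; the clinic days hit are 1, 2, 3, 4, 5, 6, 7.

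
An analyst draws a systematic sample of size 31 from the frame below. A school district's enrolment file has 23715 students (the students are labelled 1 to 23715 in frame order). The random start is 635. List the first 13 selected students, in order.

k = N/n = 23715/31 = 765
student 1: 635
student 2: 635 + 765 = 1400
student 3: 1400 + 765 = 2165
student 4: 2165 + 765 = 2930
student 5: 2930 + 765 = 3695
student 6: 3695 + 765 = 4460
student 7: 4460 + 765 = 5225
student 8: 5225 + 765 = 5990
student 9: 5990 + 765 = 6755
student 10: 6755 + 765 = 7520
student 11: 7520 + 765 = 8285
student 12: 8285 + 765 = 9050
student 13: 9050 + 765 = 9815

635, 1400, 2165, 2930, 3695, 4460, 5225, 5990, 6755, 7520, 8285, 9050, 9815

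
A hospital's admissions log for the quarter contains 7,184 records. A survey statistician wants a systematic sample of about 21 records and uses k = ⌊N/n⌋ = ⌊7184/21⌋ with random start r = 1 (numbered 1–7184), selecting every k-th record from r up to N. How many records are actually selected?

k = ⌊7184/21⌋ = 342
Achieved size = ⌊(7184 − 1)/342⌋ + 1 = ⌊7183/342⌋ + 1 = 21 + 1 = 22
(last selection: 1 + 21×342 = 7183 ≤ 7184; next would be 7525 > 7184)

22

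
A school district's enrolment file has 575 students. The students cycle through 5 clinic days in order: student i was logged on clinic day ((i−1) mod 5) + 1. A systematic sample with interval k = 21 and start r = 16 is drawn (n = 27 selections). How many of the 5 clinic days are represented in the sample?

Consecutive selections differ by k = 21, so their clinic day numbers differ by 21 mod 5 = 1.
gcd(21, 5) = 1, so the sample visits 5/1 = 5 distinct residues mod 5.
Start 16 is clinic day 1; the clinic days hit are 1, 2, 3, 4, 5.

5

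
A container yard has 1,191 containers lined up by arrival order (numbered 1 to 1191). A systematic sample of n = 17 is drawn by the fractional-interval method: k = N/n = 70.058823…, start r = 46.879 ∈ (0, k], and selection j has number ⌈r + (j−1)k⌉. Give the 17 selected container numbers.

j=1: r + 0k = 46.879 → ⌈·⌉ = 47
j=2: r + 1k = 116.937823… → ⌈·⌉ = 117
j=3: r + 2k = 186.996647… → ⌈·⌉ = 187
j=4: r + 3k = 257.055470… → ⌈·⌉ = 258
j=5: r + 4k = 327.114294… → ⌈·⌉ = 328
j=6: r + 5k = 397.173117… → ⌈·⌉ = 398
j=7: r + 6k = 467.231941… → ⌈·⌉ = 468
j=8: r + 7k = 537.290764… → ⌈·⌉ = 538
j=9: r + 8k = 607.349588… → ⌈·⌉ = 608
j=10: r + 9k = 677.408411… → ⌈·⌉ = 678
j=11: r + 10k = 747.467235… → ⌈·⌉ = 748
j=12: r + 11k = 817.526058… → ⌈·⌉ = 818
j=13: r + 12k = 887.584882… → ⌈·⌉ = 888
j=14: r + 13k = 957.643705… → ⌈·⌉ = 958
j=15: r + 14k = 1027.702529… → ⌈·⌉ = 1028
j=16: r + 15k = 1097.761352… → ⌈·⌉ = 1098
j=17: r + 16k = 1167.820176… → ⌈·⌉ = 1168

47, 117, 187, 258, 328, 398, 468, 538, 608, 678, 748, 818, 888, 958, 1028, 1098, 1168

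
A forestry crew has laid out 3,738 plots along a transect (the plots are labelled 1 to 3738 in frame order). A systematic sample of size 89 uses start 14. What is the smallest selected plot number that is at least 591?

k = 3738/89 = 42
Steps past start: ⌈(591 − 14)/42⌉ = ⌈577/42⌉ = 14
Selected plot: 14 + 14×42 = 602

602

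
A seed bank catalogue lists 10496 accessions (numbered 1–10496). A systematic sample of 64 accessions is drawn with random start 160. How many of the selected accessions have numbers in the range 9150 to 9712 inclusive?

4

k = 10496/64 = 164
First selection ≥ 9150: 160 + ⌈(9150−160)/164⌉·164 = 160 + 55×164 = 9180
Last selection ≤ 9712: 160 + ⌊(9712−160)/164⌋·164 = 160 + 58×164 = 9672
Count = 58 − 55 + 1 = 4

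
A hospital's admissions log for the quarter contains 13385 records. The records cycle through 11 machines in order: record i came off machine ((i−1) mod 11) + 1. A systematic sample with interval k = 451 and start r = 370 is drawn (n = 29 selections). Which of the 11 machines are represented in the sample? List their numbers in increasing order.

Consecutive selections differ by k = 451, so their machine numbers differ by 451 mod 11 = 0.
gcd(451, 11) = 11, so the sample visits 11/11 = 1 distinct residues mod 11.
Start 370 is machine 7; the machines hit are 7.

7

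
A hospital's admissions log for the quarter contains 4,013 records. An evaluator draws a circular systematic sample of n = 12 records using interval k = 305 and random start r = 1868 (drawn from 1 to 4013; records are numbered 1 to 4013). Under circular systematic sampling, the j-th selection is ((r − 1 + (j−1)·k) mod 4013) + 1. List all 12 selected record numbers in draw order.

Selection 1: 1868
Selection 2: 1868 + 305 = 2173
Selection 3: 2173 + 305 = 2478
Selection 4: 2478 + 305 = 2783
Selection 5: 2783 + 305 = 3088
Selection 6: 3088 + 305 = 3393
Selection 7: 3393 + 305 = 3698
Selection 8: 3698 + 305 = 4003
Selection 9: 4003 + 305 = 4308 → 4308 − 4013 = 295
Selection 10: 295 + 305 = 600
Selection 11: 600 + 305 = 905
Selection 12: 905 + 305 = 1210

1868, 2173, 2478, 2783, 3088, 3393, 3698, 4003, 295, 600, 905, 1210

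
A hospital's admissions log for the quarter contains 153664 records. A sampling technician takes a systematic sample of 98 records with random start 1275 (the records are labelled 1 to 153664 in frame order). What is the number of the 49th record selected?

76539

k = 153664/98 = 1568
49th selection = r + (49−1)·k = 1275 + 48×1568 = 1275 + 75264 = 76539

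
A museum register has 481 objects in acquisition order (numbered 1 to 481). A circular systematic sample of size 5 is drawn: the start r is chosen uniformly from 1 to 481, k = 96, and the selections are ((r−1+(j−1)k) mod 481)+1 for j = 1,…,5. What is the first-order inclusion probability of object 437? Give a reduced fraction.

For each position j, as r ranges over 1…481 the j-th selection hits every object exactly once, so object 437 is selected for exactly 5 of the 481 starts.
Inclusion probability = 5/481.

5/481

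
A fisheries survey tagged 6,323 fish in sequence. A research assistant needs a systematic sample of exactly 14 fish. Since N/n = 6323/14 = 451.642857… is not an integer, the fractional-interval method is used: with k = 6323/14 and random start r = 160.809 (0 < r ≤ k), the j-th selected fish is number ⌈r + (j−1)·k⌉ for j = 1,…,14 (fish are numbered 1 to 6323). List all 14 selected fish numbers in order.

j=1: r + 0k = 160.809 → ⌈·⌉ = 161
j=2: r + 1k = 612.451857… → ⌈·⌉ = 613
j=3: r + 2k = 1064.094714… → ⌈·⌉ = 1065
j=4: r + 3k = 1515.737571… → ⌈·⌉ = 1516
j=5: r + 4k = 1967.380428… → ⌈·⌉ = 1968
j=6: r + 5k = 2419.023285… → ⌈·⌉ = 2420
j=7: r + 6k = 2870.666142… → ⌈·⌉ = 2871
j=8: r + 7k = 3322.309 → ⌈·⌉ = 3323
j=9: r + 8k = 3773.951857… → ⌈·⌉ = 3774
j=10: r + 9k = 4225.594714… → ⌈·⌉ = 4226
j=11: r + 10k = 4677.237571… → ⌈·⌉ = 4678
j=12: r + 11k = 5128.880428… → ⌈·⌉ = 5129
j=13: r + 12k = 5580.523285… → ⌈·⌉ = 5581
j=14: r + 13k = 6032.166142… → ⌈·⌉ = 6033

161, 613, 1065, 1516, 1968, 2420, 2871, 3323, 3774, 4226, 4678, 5129, 5581, 6033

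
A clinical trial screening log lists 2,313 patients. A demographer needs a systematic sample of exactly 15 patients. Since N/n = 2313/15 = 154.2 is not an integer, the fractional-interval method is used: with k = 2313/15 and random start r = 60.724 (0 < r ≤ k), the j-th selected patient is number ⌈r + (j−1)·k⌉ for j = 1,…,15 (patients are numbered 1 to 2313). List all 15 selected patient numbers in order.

61, 215, 370, 524, 678, 832, 986, 1141, 1295, 1449, 1603, 1757, 1912, 2066, 2220

j=1: r + 0k = 60.724 → ⌈·⌉ = 61
j=2: r + 1k = 214.924 → ⌈·⌉ = 215
j=3: r + 2k = 369.124 → ⌈·⌉ = 370
j=4: r + 3k = 523.324 → ⌈·⌉ = 524
j=5: r + 4k = 677.524 → ⌈·⌉ = 678
j=6: r + 5k = 831.724 → ⌈·⌉ = 832
j=7: r + 6k = 985.924 → ⌈·⌉ = 986
j=8: r + 7k = 1140.124 → ⌈·⌉ = 1141
j=9: r + 8k = 1294.324 → ⌈·⌉ = 1295
j=10: r + 9k = 1448.524 → ⌈·⌉ = 1449
j=11: r + 10k = 1602.724 → ⌈·⌉ = 1603
j=12: r + 11k = 1756.924 → ⌈·⌉ = 1757
j=13: r + 12k = 1911.124 → ⌈·⌉ = 1912
j=14: r + 13k = 2065.324 → ⌈·⌉ = 2066
j=15: r + 14k = 2219.524 → ⌈·⌉ = 2220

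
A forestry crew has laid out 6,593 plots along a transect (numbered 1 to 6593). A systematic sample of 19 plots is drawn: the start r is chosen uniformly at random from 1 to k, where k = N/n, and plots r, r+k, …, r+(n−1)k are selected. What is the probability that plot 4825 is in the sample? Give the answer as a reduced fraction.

1/347

k = 6593/19 = 347.
Plot 4825 is selected iff r ≡ 4825 (mod 347); exactly one such r in {1,…,347}.
Inclusion probability = 1/347.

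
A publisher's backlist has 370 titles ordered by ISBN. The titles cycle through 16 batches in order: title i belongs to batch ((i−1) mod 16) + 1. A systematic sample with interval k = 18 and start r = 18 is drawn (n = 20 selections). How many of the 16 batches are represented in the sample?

8

Consecutive selections differ by k = 18, so their batch numbers differ by 18 mod 16 = 2.
gcd(18, 16) = 2, so the sample visits 16/2 = 8 distinct residues mod 16.
Start 18 is batch 2; the batches hit are 2, 4, 6, 8, 10, 12, 14, 16.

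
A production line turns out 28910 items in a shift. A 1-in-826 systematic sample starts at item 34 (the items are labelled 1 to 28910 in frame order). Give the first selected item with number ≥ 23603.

23988

k = 826
Steps past start: ⌈(23603 − 34)/826⌉ = ⌈23569/826⌉ = 29
Selected item: 34 + 29×826 = 23988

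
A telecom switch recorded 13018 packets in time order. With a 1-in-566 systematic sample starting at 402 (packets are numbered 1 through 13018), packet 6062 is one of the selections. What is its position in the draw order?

11

k = 566
position = (6062 − 402)/566 + 1 = 5660/566 + 1 = 10 + 1 = 11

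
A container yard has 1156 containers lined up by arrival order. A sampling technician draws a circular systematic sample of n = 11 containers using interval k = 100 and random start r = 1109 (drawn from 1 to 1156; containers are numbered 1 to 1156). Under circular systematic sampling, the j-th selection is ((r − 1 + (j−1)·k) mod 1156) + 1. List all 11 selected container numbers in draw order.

Selection 1: 1109
Selection 2: 1109 + 100 = 1209 → 1209 − 1156 = 53
Selection 3: 53 + 100 = 153
Selection 4: 153 + 100 = 253
Selection 5: 253 + 100 = 353
Selection 6: 353 + 100 = 453
Selection 7: 453 + 100 = 553
Selection 8: 553 + 100 = 653
Selection 9: 653 + 100 = 753
Selection 10: 753 + 100 = 853
Selection 11: 853 + 100 = 953

1109, 53, 153, 253, 353, 453, 553, 653, 753, 853, 953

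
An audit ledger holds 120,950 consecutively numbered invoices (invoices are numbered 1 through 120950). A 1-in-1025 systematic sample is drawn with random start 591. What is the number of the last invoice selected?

120516

k = 1025
118th selection = r + (118−1)·k = 591 + 117×1025 = 591 + 119925 = 120516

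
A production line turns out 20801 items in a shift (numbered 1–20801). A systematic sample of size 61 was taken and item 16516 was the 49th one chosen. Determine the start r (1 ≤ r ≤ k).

148

k = 20801/61 = 341
r = 16516 − (49−1)×341 = 16516 − 16368 = 148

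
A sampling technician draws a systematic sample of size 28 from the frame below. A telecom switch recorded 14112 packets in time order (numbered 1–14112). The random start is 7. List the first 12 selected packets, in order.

7, 511, 1015, 1519, 2023, 2527, 3031, 3535, 4039, 4543, 5047, 5551

k = N/n = 14112/28 = 504
packet 1: 7
packet 2: 7 + 504 = 511
packet 3: 511 + 504 = 1015
packet 4: 1015 + 504 = 1519
packet 5: 1519 + 504 = 2023
packet 6: 2023 + 504 = 2527
packet 7: 2527 + 504 = 3031
packet 8: 3031 + 504 = 3535
packet 9: 3535 + 504 = 4039
packet 10: 4039 + 504 = 4543
packet 11: 4543 + 504 = 5047
packet 12: 5047 + 504 = 5551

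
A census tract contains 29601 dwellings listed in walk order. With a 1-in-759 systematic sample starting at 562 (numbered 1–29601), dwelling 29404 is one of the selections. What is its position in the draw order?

k = 759
position = (29404 − 562)/759 + 1 = 28842/759 + 1 = 38 + 1 = 39

39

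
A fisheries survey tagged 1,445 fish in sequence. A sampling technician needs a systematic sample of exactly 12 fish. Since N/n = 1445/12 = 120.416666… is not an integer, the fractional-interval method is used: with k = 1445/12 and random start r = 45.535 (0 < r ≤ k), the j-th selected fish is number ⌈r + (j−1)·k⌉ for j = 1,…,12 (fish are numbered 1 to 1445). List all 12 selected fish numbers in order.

j=1: r + 0k = 45.535 → ⌈·⌉ = 46
j=2: r + 1k = 165.951666… → ⌈·⌉ = 166
j=3: r + 2k = 286.368333… → ⌈·⌉ = 287
j=4: r + 3k = 406.785 → ⌈·⌉ = 407
j=5: r + 4k = 527.201666… → ⌈·⌉ = 528
j=6: r + 5k = 647.618333… → ⌈·⌉ = 648
j=7: r + 6k = 768.035 → ⌈·⌉ = 769
j=8: r + 7k = 888.451666… → ⌈·⌉ = 889
j=9: r + 8k = 1008.868333… → ⌈·⌉ = 1009
j=10: r + 9k = 1129.285 → ⌈·⌉ = 1130
j=11: r + 10k = 1249.701666… → ⌈·⌉ = 1250
j=12: r + 11k = 1370.118333… → ⌈·⌉ = 1371

46, 166, 287, 407, 528, 648, 769, 889, 1009, 1130, 1250, 1371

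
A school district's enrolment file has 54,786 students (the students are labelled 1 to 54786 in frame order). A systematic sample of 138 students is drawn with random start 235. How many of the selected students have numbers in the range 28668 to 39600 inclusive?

28

k = 54786/138 = 397
First selection ≥ 28668: 235 + ⌈(28668−235)/397⌉·397 = 235 + 72×397 = 28819
Last selection ≤ 39600: 235 + ⌊(39600−235)/397⌋·397 = 235 + 99×397 = 39538
Count = 99 − 72 + 1 = 28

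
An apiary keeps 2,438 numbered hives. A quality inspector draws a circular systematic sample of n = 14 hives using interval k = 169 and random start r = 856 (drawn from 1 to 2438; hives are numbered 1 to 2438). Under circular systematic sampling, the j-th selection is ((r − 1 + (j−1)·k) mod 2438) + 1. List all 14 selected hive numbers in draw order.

Selection 1: 856
Selection 2: 856 + 169 = 1025
Selection 3: 1025 + 169 = 1194
Selection 4: 1194 + 169 = 1363
Selection 5: 1363 + 169 = 1532
Selection 6: 1532 + 169 = 1701
Selection 7: 1701 + 169 = 1870
Selection 8: 1870 + 169 = 2039
Selection 9: 2039 + 169 = 2208
Selection 10: 2208 + 169 = 2377
Selection 11: 2377 + 169 = 2546 → 2546 − 2438 = 108
Selection 12: 108 + 169 = 277
Selection 13: 277 + 169 = 446
Selection 14: 446 + 169 = 615

856, 1025, 1194, 1363, 1532, 1701, 1870, 2039, 2208, 2377, 108, 277, 446, 615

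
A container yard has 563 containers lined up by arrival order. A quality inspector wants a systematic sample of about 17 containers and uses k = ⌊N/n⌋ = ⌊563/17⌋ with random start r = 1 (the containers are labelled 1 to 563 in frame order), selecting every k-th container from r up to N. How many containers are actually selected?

18

k = ⌊563/17⌋ = 33
Achieved size = ⌊(563 − 1)/33⌋ + 1 = ⌊562/33⌋ + 1 = 17 + 1 = 18
(last selection: 1 + 17×33 = 562 ≤ 563; next would be 595 > 563)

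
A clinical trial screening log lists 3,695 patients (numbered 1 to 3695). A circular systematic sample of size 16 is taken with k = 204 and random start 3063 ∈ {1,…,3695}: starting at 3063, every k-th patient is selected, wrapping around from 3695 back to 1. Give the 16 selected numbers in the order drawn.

Selection 1: 3063
Selection 2: 3063 + 204 = 3267
Selection 3: 3267 + 204 = 3471
Selection 4: 3471 + 204 = 3675
Selection 5: 3675 + 204 = 3879 → 3879 − 3695 = 184
Selection 6: 184 + 204 = 388
Selection 7: 388 + 204 = 592
Selection 8: 592 + 204 = 796
Selection 9: 796 + 204 = 1000
Selection 10: 1000 + 204 = 1204
Selection 11: 1204 + 204 = 1408
Selection 12: 1408 + 204 = 1612
Selection 13: 1612 + 204 = 1816
Selection 14: 1816 + 204 = 2020
Selection 15: 2020 + 204 = 2224
Selection 16: 2224 + 204 = 2428

3063, 3267, 3471, 3675, 184, 388, 592, 796, 1000, 1204, 1408, 1612, 1816, 2020, 2224, 2428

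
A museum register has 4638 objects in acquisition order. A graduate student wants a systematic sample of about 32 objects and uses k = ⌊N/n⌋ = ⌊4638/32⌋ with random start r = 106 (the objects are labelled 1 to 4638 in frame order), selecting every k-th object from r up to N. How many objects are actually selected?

k = ⌊4638/32⌋ = 144
Achieved size = ⌊(4638 − 106)/144⌋ + 1 = ⌊4532/144⌋ + 1 = 31 + 1 = 32
(last selection: 106 + 31×144 = 4570 ≤ 4638; next would be 4714 > 4638)

32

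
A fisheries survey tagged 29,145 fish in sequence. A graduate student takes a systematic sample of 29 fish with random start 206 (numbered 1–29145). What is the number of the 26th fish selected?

25331

k = 29145/29 = 1005
26th selection = r + (26−1)·k = 206 + 25×1005 = 206 + 25125 = 25331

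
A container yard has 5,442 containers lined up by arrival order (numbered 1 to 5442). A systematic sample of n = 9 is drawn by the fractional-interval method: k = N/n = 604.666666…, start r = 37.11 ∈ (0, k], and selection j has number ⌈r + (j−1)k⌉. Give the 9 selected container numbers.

j=1: r + 0k = 37.11 → ⌈·⌉ = 38
j=2: r + 1k = 641.776666… → ⌈·⌉ = 642
j=3: r + 2k = 1246.443333… → ⌈·⌉ = 1247
j=4: r + 3k = 1851.11 → ⌈·⌉ = 1852
j=5: r + 4k = 2455.776666… → ⌈·⌉ = 2456
j=6: r + 5k = 3060.443333… → ⌈·⌉ = 3061
j=7: r + 6k = 3665.11 → ⌈·⌉ = 3666
j=8: r + 7k = 4269.776666… → ⌈·⌉ = 4270
j=9: r + 8k = 4874.443333… → ⌈·⌉ = 4875

38, 642, 1247, 1852, 2456, 3061, 3666, 4270, 4875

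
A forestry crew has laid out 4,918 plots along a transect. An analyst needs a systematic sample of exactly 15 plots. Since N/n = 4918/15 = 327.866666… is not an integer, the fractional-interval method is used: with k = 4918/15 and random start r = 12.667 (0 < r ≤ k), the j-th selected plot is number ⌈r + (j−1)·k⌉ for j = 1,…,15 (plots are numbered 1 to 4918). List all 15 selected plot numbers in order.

13, 341, 669, 997, 1325, 1653, 1980, 2308, 2636, 2964, 3292, 3620, 3948, 4275, 4603

j=1: r + 0k = 12.667 → ⌈·⌉ = 13
j=2: r + 1k = 340.533666… → ⌈·⌉ = 341
j=3: r + 2k = 668.400333… → ⌈·⌉ = 669
j=4: r + 3k = 996.267 → ⌈·⌉ = 997
j=5: r + 4k = 1324.133666… → ⌈·⌉ = 1325
j=6: r + 5k = 1652.000333… → ⌈·⌉ = 1653
j=7: r + 6k = 1979.867 → ⌈·⌉ = 1980
j=8: r + 7k = 2307.733666… → ⌈·⌉ = 2308
j=9: r + 8k = 2635.600333… → ⌈·⌉ = 2636
j=10: r + 9k = 2963.467 → ⌈·⌉ = 2964
j=11: r + 10k = 3291.333666… → ⌈·⌉ = 3292
j=12: r + 11k = 3619.200333… → ⌈·⌉ = 3620
j=13: r + 12k = 3947.067 → ⌈·⌉ = 3948
j=14: r + 13k = 4274.933666… → ⌈·⌉ = 4275
j=15: r + 14k = 4602.800333… → ⌈·⌉ = 4603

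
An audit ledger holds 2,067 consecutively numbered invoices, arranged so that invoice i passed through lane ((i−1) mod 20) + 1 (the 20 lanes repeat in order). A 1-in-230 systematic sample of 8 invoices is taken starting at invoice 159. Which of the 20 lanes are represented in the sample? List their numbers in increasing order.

Consecutive selections differ by k = 230, so their lane numbers differ by 230 mod 20 = 10.
gcd(230, 20) = 10, so the sample visits 20/10 = 2 distinct residues mod 20.
Start 159 is lane 19; the lanes hit are 9, 19.

9, 19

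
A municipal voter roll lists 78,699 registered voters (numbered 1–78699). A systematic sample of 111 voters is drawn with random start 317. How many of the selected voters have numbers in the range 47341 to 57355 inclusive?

k = 78699/111 = 709
First selection ≥ 47341: 317 + ⌈(47341−317)/709⌉·709 = 317 + 67×709 = 47820
Last selection ≤ 57355: 317 + ⌊(57355−317)/709⌋·709 = 317 + 80×709 = 57037
Count = 80 − 67 + 1 = 14

14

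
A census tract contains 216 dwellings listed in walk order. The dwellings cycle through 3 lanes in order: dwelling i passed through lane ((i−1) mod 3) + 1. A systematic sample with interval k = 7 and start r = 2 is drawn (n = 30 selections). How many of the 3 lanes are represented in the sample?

Consecutive selections differ by k = 7, so their lane numbers differ by 7 mod 3 = 1.
gcd(7, 3) = 1, so the sample visits 3/1 = 3 distinct residues mod 3.
Start 2 is lane 2; the lanes hit are 1, 2, 3.

3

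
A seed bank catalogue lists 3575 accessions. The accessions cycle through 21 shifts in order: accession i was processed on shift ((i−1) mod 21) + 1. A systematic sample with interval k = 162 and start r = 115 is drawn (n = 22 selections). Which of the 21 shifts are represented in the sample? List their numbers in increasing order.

1, 4, 7, 10, 13, 16, 19

Consecutive selections differ by k = 162, so their shift numbers differ by 162 mod 21 = 15.
gcd(162, 21) = 3, so the sample visits 21/3 = 7 distinct residues mod 21.
Start 115 is shift 10; the shifts hit are 1, 4, 7, 10, 13, 16, 19.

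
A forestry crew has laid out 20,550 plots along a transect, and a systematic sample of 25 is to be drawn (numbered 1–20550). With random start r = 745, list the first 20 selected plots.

745, 1567, 2389, 3211, 4033, 4855, 5677, 6499, 7321, 8143, 8965, 9787, 10609, 11431, 12253, 13075, 13897, 14719, 15541, 16363

k = N/n = 20550/25 = 822
plot 1: 745
plot 2: 745 + 822 = 1567
plot 3: 1567 + 822 = 2389
plot 4: 2389 + 822 = 3211
plot 5: 3211 + 822 = 4033
plot 6: 4033 + 822 = 4855
plot 7: 4855 + 822 = 5677
plot 8: 5677 + 822 = 6499
plot 9: 6499 + 822 = 7321
plot 10: 7321 + 822 = 8143
plot 11: 8143 + 822 = 8965
plot 12: 8965 + 822 = 9787
plot 13: 9787 + 822 = 10609
plot 14: 10609 + 822 = 11431
plot 15: 11431 + 822 = 12253
plot 16: 12253 + 822 = 13075
plot 17: 13075 + 822 = 13897
plot 18: 13897 + 822 = 14719
plot 19: 14719 + 822 = 15541
plot 20: 15541 + 822 = 16363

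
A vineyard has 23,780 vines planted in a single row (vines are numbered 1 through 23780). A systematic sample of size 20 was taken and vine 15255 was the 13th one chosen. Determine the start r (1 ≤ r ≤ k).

k = 23780/20 = 1189
r = 15255 − (13−1)×1189 = 15255 − 14268 = 987

987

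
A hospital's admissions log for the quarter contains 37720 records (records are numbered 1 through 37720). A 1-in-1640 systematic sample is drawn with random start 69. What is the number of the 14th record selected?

k = 1640
14th selection = r + (14−1)·k = 69 + 13×1640 = 69 + 21320 = 21389

21389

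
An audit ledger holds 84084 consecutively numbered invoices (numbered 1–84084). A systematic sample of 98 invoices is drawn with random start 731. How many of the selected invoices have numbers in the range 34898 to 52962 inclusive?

k = 84084/98 = 858
First selection ≥ 34898: 731 + ⌈(34898−731)/858⌉·858 = 731 + 40×858 = 35051
Last selection ≤ 52962: 731 + ⌊(52962−731)/858⌋·858 = 731 + 60×858 = 52211
Count = 60 − 40 + 1 = 21

21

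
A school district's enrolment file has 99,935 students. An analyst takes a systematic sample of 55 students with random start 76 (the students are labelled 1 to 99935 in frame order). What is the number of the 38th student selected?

k = 99935/55 = 1817
38th selection = r + (38−1)·k = 76 + 37×1817 = 76 + 67229 = 67305

67305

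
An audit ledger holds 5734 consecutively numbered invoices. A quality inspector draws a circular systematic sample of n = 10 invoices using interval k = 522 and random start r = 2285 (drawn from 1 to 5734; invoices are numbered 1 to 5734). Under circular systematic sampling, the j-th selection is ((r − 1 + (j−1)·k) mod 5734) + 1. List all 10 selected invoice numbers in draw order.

Selection 1: 2285
Selection 2: 2285 + 522 = 2807
Selection 3: 2807 + 522 = 3329
Selection 4: 3329 + 522 = 3851
Selection 5: 3851 + 522 = 4373
Selection 6: 4373 + 522 = 4895
Selection 7: 4895 + 522 = 5417
Selection 8: 5417 + 522 = 5939 → 5939 − 5734 = 205
Selection 9: 205 + 522 = 727
Selection 10: 727 + 522 = 1249

2285, 2807, 3329, 3851, 4373, 4895, 5417, 205, 727, 1249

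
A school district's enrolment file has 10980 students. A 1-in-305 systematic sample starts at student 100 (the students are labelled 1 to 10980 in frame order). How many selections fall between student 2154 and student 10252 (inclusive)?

27

k = 305
First selection ≥ 2154: 100 + ⌈(2154−100)/305⌉·305 = 100 + 7×305 = 2235
Last selection ≤ 10252: 100 + ⌊(10252−100)/305⌋·305 = 100 + 33×305 = 10165
Count = 33 − 7 + 1 = 27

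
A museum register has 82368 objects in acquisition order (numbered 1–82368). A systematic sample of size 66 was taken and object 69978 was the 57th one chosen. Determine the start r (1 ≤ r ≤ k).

k = 82368/66 = 1248
r = 69978 − (57−1)×1248 = 69978 − 69888 = 90

90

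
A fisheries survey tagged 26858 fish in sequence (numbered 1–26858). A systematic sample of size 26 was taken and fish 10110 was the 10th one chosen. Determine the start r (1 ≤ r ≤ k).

813

k = 26858/26 = 1033
r = 10110 − (10−1)×1033 = 10110 − 9297 = 813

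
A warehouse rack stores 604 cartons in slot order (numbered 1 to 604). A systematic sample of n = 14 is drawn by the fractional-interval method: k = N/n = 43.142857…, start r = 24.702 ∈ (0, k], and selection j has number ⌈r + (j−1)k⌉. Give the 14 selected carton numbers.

25, 68, 111, 155, 198, 241, 284, 327, 370, 413, 457, 500, 543, 586

j=1: r + 0k = 24.702 → ⌈·⌉ = 25
j=2: r + 1k = 67.844857… → ⌈·⌉ = 68
j=3: r + 2k = 110.987714… → ⌈·⌉ = 111
j=4: r + 3k = 154.130571… → ⌈·⌉ = 155
j=5: r + 4k = 197.273428… → ⌈·⌉ = 198
j=6: r + 5k = 240.416285… → ⌈·⌉ = 241
j=7: r + 6k = 283.559142… → ⌈·⌉ = 284
j=8: r + 7k = 326.702 → ⌈·⌉ = 327
j=9: r + 8k = 369.844857… → ⌈·⌉ = 370
j=10: r + 9k = 412.987714… → ⌈·⌉ = 413
j=11: r + 10k = 456.130571… → ⌈·⌉ = 457
j=12: r + 11k = 499.273428… → ⌈·⌉ = 500
j=13: r + 12k = 542.416285… → ⌈·⌉ = 543
j=14: r + 13k = 585.559142… → ⌈·⌉ = 586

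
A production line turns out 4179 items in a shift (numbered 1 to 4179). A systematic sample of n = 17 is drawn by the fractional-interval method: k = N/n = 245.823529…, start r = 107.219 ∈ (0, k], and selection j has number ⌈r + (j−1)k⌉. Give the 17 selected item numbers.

j=1: r + 0k = 107.219 → ⌈·⌉ = 108
j=2: r + 1k = 353.042529… → ⌈·⌉ = 354
j=3: r + 2k = 598.866058… → ⌈·⌉ = 599
j=4: r + 3k = 844.689588… → ⌈·⌉ = 845
j=5: r + 4k = 1090.513117… → ⌈·⌉ = 1091
j=6: r + 5k = 1336.336647… → ⌈·⌉ = 1337
j=7: r + 6k = 1582.160176… → ⌈·⌉ = 1583
j=8: r + 7k = 1827.983705… → ⌈·⌉ = 1828
j=9: r + 8k = 2073.807235… → ⌈·⌉ = 2074
j=10: r + 9k = 2319.630764… → ⌈·⌉ = 2320
j=11: r + 10k = 2565.454294… → ⌈·⌉ = 2566
j=12: r + 11k = 2811.277823… → ⌈·⌉ = 2812
j=13: r + 12k = 3057.101352… → ⌈·⌉ = 3058
j=14: r + 13k = 3302.924882… → ⌈·⌉ = 3303
j=15: r + 14k = 3548.748411… → ⌈·⌉ = 3549
j=16: r + 15k = 3794.571941… → ⌈·⌉ = 3795
j=17: r + 16k = 4040.395470… → ⌈·⌉ = 4041

108, 354, 599, 845, 1091, 1337, 1583, 1828, 2074, 2320, 2566, 2812, 3058, 3303, 3549, 3795, 4041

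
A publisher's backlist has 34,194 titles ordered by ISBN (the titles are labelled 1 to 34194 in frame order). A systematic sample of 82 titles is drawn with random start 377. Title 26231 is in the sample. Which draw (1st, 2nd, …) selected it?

63

k = 34194/82 = 417
position = (26231 − 377)/417 + 1 = 25854/417 + 1 = 62 + 1 = 63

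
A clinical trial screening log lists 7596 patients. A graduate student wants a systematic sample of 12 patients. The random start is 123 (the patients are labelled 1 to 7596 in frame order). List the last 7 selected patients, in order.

k = N/n = 7596/12 = 633
6th selection = 123 + 5×633 = 3288
7th: 3288 + 633 = 3921
8th: 3921 + 633 = 4554
9th: 4554 + 633 = 5187
10th: 5187 + 633 = 5820
11th: 5820 + 633 = 6453
12th: 6453 + 633 = 7086

3288, 3921, 4554, 5187, 5820, 6453, 7086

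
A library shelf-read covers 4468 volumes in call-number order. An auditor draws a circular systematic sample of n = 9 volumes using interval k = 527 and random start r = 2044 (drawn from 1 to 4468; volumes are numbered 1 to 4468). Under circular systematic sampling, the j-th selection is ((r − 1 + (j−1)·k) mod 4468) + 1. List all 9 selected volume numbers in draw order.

Selection 1: 2044
Selection 2: 2044 + 527 = 2571
Selection 3: 2571 + 527 = 3098
Selection 4: 3098 + 527 = 3625
Selection 5: 3625 + 527 = 4152
Selection 6: 4152 + 527 = 4679 → 4679 − 4468 = 211
Selection 7: 211 + 527 = 738
Selection 8: 738 + 527 = 1265
Selection 9: 1265 + 527 = 1792

2044, 2571, 3098, 3625, 4152, 211, 738, 1265, 1792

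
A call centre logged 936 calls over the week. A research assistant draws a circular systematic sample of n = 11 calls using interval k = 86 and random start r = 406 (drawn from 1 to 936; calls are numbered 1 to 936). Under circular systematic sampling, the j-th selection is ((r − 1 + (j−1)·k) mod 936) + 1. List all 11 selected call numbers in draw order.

406, 492, 578, 664, 750, 836, 922, 72, 158, 244, 330

Selection 1: 406
Selection 2: 406 + 86 = 492
Selection 3: 492 + 86 = 578
Selection 4: 578 + 86 = 664
Selection 5: 664 + 86 = 750
Selection 6: 750 + 86 = 836
Selection 7: 836 + 86 = 922
Selection 8: 922 + 86 = 1008 → 1008 − 936 = 72
Selection 9: 72 + 86 = 158
Selection 10: 158 + 86 = 244
Selection 11: 244 + 86 = 330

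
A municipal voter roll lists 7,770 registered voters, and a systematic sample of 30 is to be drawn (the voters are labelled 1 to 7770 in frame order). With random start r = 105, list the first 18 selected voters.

k = N/n = 7770/30 = 259
voter 1: 105
voter 2: 105 + 259 = 364
voter 3: 364 + 259 = 623
voter 4: 623 + 259 = 882
voter 5: 882 + 259 = 1141
voter 6: 1141 + 259 = 1400
voter 7: 1400 + 259 = 1659
voter 8: 1659 + 259 = 1918
voter 9: 1918 + 259 = 2177
voter 10: 2177 + 259 = 2436
voter 11: 2436 + 259 = 2695
voter 12: 2695 + 259 = 2954
voter 13: 2954 + 259 = 3213
voter 14: 3213 + 259 = 3472
voter 15: 3472 + 259 = 3731
voter 16: 3731 + 259 = 3990
voter 17: 3990 + 259 = 4249
voter 18: 4249 + 259 = 4508

105, 364, 623, 882, 1141, 1400, 1659, 1918, 2177, 2436, 2695, 2954, 3213, 3472, 3731, 3990, 4249, 4508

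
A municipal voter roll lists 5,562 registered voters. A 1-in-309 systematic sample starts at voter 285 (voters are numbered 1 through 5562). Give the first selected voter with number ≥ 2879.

k = 309
Steps past start: ⌈(2879 − 285)/309⌉ = ⌈2594/309⌉ = 9
Selected voter: 285 + 9×309 = 3066

3066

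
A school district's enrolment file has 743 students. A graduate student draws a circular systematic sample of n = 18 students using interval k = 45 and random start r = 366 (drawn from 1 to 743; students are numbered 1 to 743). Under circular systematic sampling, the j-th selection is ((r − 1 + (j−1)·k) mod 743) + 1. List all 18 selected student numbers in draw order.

Selection 1: 366
Selection 2: 366 + 45 = 411
Selection 3: 411 + 45 = 456
Selection 4: 456 + 45 = 501
Selection 5: 501 + 45 = 546
Selection 6: 546 + 45 = 591
Selection 7: 591 + 45 = 636
Selection 8: 636 + 45 = 681
Selection 9: 681 + 45 = 726
Selection 10: 726 + 45 = 771 → 771 − 743 = 28
Selection 11: 28 + 45 = 73
Selection 12: 73 + 45 = 118
Selection 13: 118 + 45 = 163
Selection 14: 163 + 45 = 208
Selection 15: 208 + 45 = 253
Selection 16: 253 + 45 = 298
Selection 17: 298 + 45 = 343
Selection 18: 343 + 45 = 388

366, 411, 456, 501, 546, 591, 636, 681, 726, 28, 73, 118, 163, 208, 253, 298, 343, 388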